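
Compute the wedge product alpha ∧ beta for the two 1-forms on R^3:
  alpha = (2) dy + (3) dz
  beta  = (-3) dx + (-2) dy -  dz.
alpha ∧ beta = (6) dx ∧ dy + (4) dy ∧ dz + (9) dx ∧ dz

Distribute the wedge, using dx_i ∧ dx_j = -dx_j ∧ dx_i and dx_i ∧ dx_i = 0. For each pair (i, j) with i < j, the coefficient of dx_i ∧ dx_j in alpha ∧ beta is (alpha_i * beta_j - alpha_j * beta_i). Collecting: alpha ∧ beta = (6) dx ∧ dy + (4) dy ∧ dz + (9) dx ∧ dz.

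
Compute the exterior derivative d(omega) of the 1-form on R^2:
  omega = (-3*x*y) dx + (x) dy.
d(omega) = (3*x + 1) dx ∧ dy

For a 1-form omega = sum_i f_i dx_i, the exterior derivative is
  d(omega) = sum_{i < j} (∂f_j/∂x_i - ∂f_i/∂x_j) dx_i ∧ dx_j.
  coefficient of dx ∧ dy: ∂f_2/∂x - ∂f_1/∂y = ∂(x)/∂x - ∂(-3*x*y)/∂y = 3*x + 1
Assembling: d(omega) = (3*x + 1) dx ∧ dy.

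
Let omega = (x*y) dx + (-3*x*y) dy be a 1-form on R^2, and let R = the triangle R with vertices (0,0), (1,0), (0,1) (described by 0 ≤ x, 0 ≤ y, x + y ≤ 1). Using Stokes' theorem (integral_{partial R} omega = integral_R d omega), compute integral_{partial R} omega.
integral_(partial R) omega = -2/3

Stokes: integral_partial_R omega = integral_R d omega with d omega = (∂Q/∂x - ∂P/∂y) dx ∧ dy.
  ∂Q/∂x = -3*y
  ∂P/∂y = x
  integrand = ∂Q/∂x - ∂P/∂y = -x - 3*y.
Integrating over R: integral_0^1 integral_0^{1-x} (-x - 3*y) dy dx = -2/3.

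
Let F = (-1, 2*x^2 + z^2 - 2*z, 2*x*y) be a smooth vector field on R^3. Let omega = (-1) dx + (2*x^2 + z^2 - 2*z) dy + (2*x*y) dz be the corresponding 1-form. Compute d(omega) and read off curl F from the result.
d(omega) = (2*x - 2*z + 2) dy ∧ dz + (-2*y) dz ∧ dx + (4*x) dx ∧ dy; curl F = (2*x - 2*z + 2, -2*y, 4*x)

d omega = sum_{i<j} (∂f_j/∂x_i - ∂f_i/∂x_j) dx_i ∧ dx_j. Under the identification (dy ∧ dz, dz ∧ dx, dx ∧ dy) ↔ (e_x, e_y, e_z), the coefficients are exactly the components of curl F. Compute:
  ∂R/∂y - ∂Q/∂z = (2*x) - (2*z - 2) = 2*x - 2*z + 2
  ∂P/∂z - ∂R/∂x = (0) - (2*y) = -2*y
  ∂Q/∂x - ∂P/∂y = (4*x) - (0) = 4*x.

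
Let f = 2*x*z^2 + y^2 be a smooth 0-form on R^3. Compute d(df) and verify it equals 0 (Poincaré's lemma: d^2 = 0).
d(df) = 0

Step 1: df = sum_i (∂f/∂x_i) dx_i = (2*z^2) dx + (2*y) dy + (4*x*z) dz.
Step 2: Apply d again. Using the 1-form formula, the coefficient of dx ∧ dy in d(df) is ∂^2 f/∂x ∂y - ∂^2 f/∂y ∂x = (0) - (0) = 0 (equality of mixed partials for smooth f).
Similarly for dx ∧ dz and dy ∧ dz — all coefficients vanish. So d(df) = 0.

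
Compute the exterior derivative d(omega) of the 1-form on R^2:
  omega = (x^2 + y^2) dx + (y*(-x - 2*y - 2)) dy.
d(omega) = (-3*y) dx ∧ dy

For a 1-form omega = sum_i f_i dx_i, the exterior derivative is
  d(omega) = sum_{i < j} (∂f_j/∂x_i - ∂f_i/∂x_j) dx_i ∧ dx_j.
  coefficient of dx ∧ dy: ∂f_2/∂x - ∂f_1/∂y = ∂(y*(-x - 2*y - 2))/∂x - ∂(x^2 + y^2)/∂y = -3*y
Assembling: d(omega) = (-3*y) dx ∧ dy.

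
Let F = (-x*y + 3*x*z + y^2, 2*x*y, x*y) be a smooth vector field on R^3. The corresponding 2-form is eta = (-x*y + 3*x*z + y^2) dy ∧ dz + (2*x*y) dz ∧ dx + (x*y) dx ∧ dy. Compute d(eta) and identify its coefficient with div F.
d(eta) = (2*x - y + 3*z) dx ∧ dy ∧ dz; div F = 2*x - y + 3*z

For a 2-form in R^3 of the form above, applying d gives a 3-form with coefficient ∂P/∂x + ∂Q/∂y + ∂R/∂z:
  ∂P/∂x = -y + 3*z
  ∂Q/∂y = 2*x
  ∂R/∂z = 0
Sum = 2*x - y + 3*z, which is exactly div F.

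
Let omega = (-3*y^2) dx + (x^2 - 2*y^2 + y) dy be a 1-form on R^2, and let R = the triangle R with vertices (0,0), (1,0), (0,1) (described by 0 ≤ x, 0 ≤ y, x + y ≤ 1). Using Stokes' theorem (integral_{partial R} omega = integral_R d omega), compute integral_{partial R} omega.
integral_(partial R) omega = 4/3

Stokes: integral_partial_R omega = integral_R d omega with d omega = (∂Q/∂x - ∂P/∂y) dx ∧ dy.
  ∂Q/∂x = 2*x
  ∂P/∂y = -6*y
  integrand = ∂Q/∂x - ∂P/∂y = 2*x + 6*y.
Integrating over R: integral_0^1 integral_0^{1-x} (2*x + 6*y) dy dx = 4/3.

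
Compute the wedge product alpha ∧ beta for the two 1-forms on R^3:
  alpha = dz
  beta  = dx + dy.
alpha ∧ beta = (-1) dx ∧ dz + (-1) dy ∧ dz

Distribute the wedge, using dx_i ∧ dx_j = -dx_j ∧ dx_i and dx_i ∧ dx_i = 0. For each pair (i, j) with i < j, the coefficient of dx_i ∧ dx_j in alpha ∧ beta is (alpha_i * beta_j - alpha_j * beta_i). Collecting: alpha ∧ beta = (-1) dx ∧ dz + (-1) dy ∧ dz.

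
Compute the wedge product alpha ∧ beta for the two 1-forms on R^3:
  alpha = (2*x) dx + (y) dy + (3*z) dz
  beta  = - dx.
alpha ∧ beta = (y) dx ∧ dy + (3*z) dx ∧ dz

Distribute the wedge, using dx_i ∧ dx_j = -dx_j ∧ dx_i and dx_i ∧ dx_i = 0. For each pair (i, j) with i < j, the coefficient of dx_i ∧ dx_j in alpha ∧ beta is (alpha_i * beta_j - alpha_j * beta_i). Collecting: alpha ∧ beta = (y) dx ∧ dy + (3*z) dx ∧ dz.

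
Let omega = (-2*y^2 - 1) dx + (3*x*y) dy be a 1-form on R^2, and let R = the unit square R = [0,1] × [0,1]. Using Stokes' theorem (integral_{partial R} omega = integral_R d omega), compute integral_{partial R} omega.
integral_(partial R) omega = 7/2

Stokes: integral_partial_R omega = integral_R d omega with d omega = (∂Q/∂x - ∂P/∂y) dx ∧ dy.
  ∂Q/∂x = 3*y
  ∂P/∂y = -4*y
  integrand = ∂Q/∂x - ∂P/∂y = 7*y.
Integrating over R: integral_0^1 integral_0^1 (7*y) dx dy = 7/2.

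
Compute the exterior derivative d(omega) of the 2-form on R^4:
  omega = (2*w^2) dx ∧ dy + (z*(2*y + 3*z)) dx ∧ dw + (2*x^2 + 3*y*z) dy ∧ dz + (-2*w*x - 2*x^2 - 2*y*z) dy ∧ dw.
d(omega) = (2*w - 4*x - 2*z) dx ∧ dy ∧ dw + (-2*y - 6*z) dx ∧ dz ∧ dw + (4*x) dx ∧ dy ∧ dz + (2*y) dy ∧ dz ∧ dw

For a 2-form omega = sum_{i<j} g_{ij} dx_i ∧ dx_j, the exterior derivative is
  d(omega) = sum_{i<j} d(g_{ij}) ∧ dx_i ∧ dx_j = sum_{i<j, k} (∂g_{ij}/∂x_k) dx_k ∧ dx_i ∧ dx_j.
Expand each term, using dx_k ∧ dx_i ∧ dx_j = sgn(permutation) dx_{(a)} ∧ dx_{(b)} ∧ dx_{(c)} with (a < b < c) sorted:
  d(2*w^2) includes (∂/∂w)(2*w^2) dw = (4*w) dw, which multiplied by dx ∧ dy gives (4*w) dx ∧ dy ∧ dw
  d(z*(2*y + 3*z)) includes (∂/∂y)(z*(2*y + 3*z)) dy = (2*z) dy, which multiplied by dx ∧ dw gives (-2*z) dx ∧ dy ∧ dw
  d(z*(2*y + 3*z)) includes (∂/∂z)(z*(2*y + 3*z)) dz = (2*y + 6*z) dz, which multiplied by dx ∧ dw gives (-2*y - 6*z) dx ∧ dz ∧ dw
  d(2*x^2 + 3*y*z) includes (∂/∂x)(2*x^2 + 3*y*z) dx = (4*x) dx, which multiplied by dy ∧ dz gives (4*x) dx ∧ dy ∧ dz
  d(-2*w*x - 2*x^2 - 2*y*z) includes (∂/∂x)(-2*w*x - 2*x^2 - 2*y*z) dx = (-2*w - 4*x) dx, which multiplied by dy ∧ dw gives (-2*w - 4*x) dx ∧ dy ∧ dw
  d(-2*w*x - 2*x^2 - 2*y*z) includes (∂/∂z)(-2*w*x - 2*x^2 - 2*y*z) dz = (-2*y) dz, which multiplied by dy ∧ dw gives (2*y) dy ∧ dz ∧ dw
Collecting like 3-forms: d(omega) = (2*w - 4*x - 2*z) dx ∧ dy ∧ dw + (-2*y - 6*z) dx ∧ dz ∧ dw + (4*x) dx ∧ dy ∧ dz + (2*y) dy ∧ dz ∧ dw.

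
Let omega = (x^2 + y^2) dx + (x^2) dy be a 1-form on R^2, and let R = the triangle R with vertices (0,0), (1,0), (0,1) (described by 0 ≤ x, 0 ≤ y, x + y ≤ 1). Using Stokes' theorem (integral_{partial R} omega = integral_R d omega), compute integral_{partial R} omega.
integral_(partial R) omega = 0

Stokes: integral_partial_R omega = integral_R d omega with d omega = (∂Q/∂x - ∂P/∂y) dx ∧ dy.
  ∂Q/∂x = 2*x
  ∂P/∂y = 2*y
  integrand = ∂Q/∂x - ∂P/∂y = 2*x - 2*y.
Integrating over R: integral_0^1 integral_0^{1-x} (2*x - 2*y) dy dx = 0.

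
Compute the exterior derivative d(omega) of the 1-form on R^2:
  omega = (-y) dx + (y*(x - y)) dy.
d(omega) = (y + 1) dx ∧ dy

For a 1-form omega = sum_i f_i dx_i, the exterior derivative is
  d(omega) = sum_{i < j} (∂f_j/∂x_i - ∂f_i/∂x_j) dx_i ∧ dx_j.
  coefficient of dx ∧ dy: ∂f_2/∂x - ∂f_1/∂y = ∂(y*(x - y))/∂x - ∂(-y)/∂y = y + 1
Assembling: d(omega) = (y + 1) dx ∧ dy.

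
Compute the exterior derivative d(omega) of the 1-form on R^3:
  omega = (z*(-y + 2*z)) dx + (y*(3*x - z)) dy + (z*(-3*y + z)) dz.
d(omega) = (3*y + z) dx ∧ dy + (y - 4*z) dx ∧ dz + (y - 3*z) dy ∧ dz

For a 1-form omega = sum_i f_i dx_i, the exterior derivative is
  d(omega) = sum_{i < j} (∂f_j/∂x_i - ∂f_i/∂x_j) dx_i ∧ dx_j.
  coefficient of dx ∧ dy: ∂f_2/∂x - ∂f_1/∂y = ∂(y*(3*x - z))/∂x - ∂(z*(-y + 2*z))/∂y = 3*y + z
  coefficient of dx ∧ dz: ∂f_3/∂x - ∂f_1/∂z = ∂(z*(-3*y + z))/∂x - ∂(z*(-y + 2*z))/∂z = y - 4*z
  coefficient of dy ∧ dz: ∂f_3/∂y - ∂f_2/∂z = ∂(z*(-3*y + z))/∂y - ∂(y*(3*x - z))/∂z = y - 3*z
Assembling: d(omega) = (3*y + z) dx ∧ dy + (y - 4*z) dx ∧ dz + (y - 3*z) dy ∧ dz.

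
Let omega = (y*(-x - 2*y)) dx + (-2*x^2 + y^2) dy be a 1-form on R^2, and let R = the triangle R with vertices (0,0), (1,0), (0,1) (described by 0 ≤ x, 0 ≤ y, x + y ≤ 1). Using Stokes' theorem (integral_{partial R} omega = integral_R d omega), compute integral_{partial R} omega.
integral_(partial R) omega = 1/6

Stokes: integral_partial_R omega = integral_R d omega with d omega = (∂Q/∂x - ∂P/∂y) dx ∧ dy.
  ∂Q/∂x = -4*x
  ∂P/∂y = -x - 4*y
  integrand = ∂Q/∂x - ∂P/∂y = -3*x + 4*y.
Integrating over R: integral_0^1 integral_0^{1-x} (-3*x + 4*y) dy dx = 1/6.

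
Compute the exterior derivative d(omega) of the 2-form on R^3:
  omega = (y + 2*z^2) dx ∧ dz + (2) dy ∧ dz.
d(omega) = (-1) dx ∧ dy ∧ dz

For a 2-form omega = sum_{i<j} g_{ij} dx_i ∧ dx_j, the exterior derivative is
  d(omega) = sum_{i<j} d(g_{ij}) ∧ dx_i ∧ dx_j = sum_{i<j, k} (∂g_{ij}/∂x_k) dx_k ∧ dx_i ∧ dx_j.
Expand each term, using dx_k ∧ dx_i ∧ dx_j = sgn(permutation) dx_{(a)} ∧ dx_{(b)} ∧ dx_{(c)} with (a < b < c) sorted:
  d(y + 2*z^2) includes (∂/∂y)(y + 2*z^2) dy = (1) dy, which multiplied by dx ∧ dz gives (-1) dx ∧ dy ∧ dz
Collecting like 3-forms: d(omega) = (-1) dx ∧ dy ∧ dz.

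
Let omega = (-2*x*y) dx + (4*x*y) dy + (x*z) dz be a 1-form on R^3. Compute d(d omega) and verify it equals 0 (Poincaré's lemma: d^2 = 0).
d(d omega) = 0

Step 1: d omega = sum_{i<j} (∂f_j/∂x_i - ∂f_i/∂x_j) dx_i ∧ dx_j:
  coeff of dx ∧ dy: 2*x + 4*y
  coeff of dx ∧ dz: z
  coeff of dy ∧ dz: 0
Step 2: Apply d again to each 2-form coefficient. The only possible 3-form in R^3 is dx ∧ dy ∧ dz, with coefficient
  ∂(coeff of dy∧dz)/∂x - ∂(coeff of dx∧dz)/∂y + ∂(coeff of dx∧dy)/∂z
  = ∂/∂x (0) - ∂/∂y (z) + ∂/∂z (2*x + 4*y).
Each of these terms simplifies to sums of mixed partials that cancel in pairs. The result is 0 (by equality of mixed partials for smooth functions — Schwarz / Clairaut).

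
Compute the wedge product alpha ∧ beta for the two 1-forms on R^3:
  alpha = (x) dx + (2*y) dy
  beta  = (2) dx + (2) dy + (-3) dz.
alpha ∧ beta = (2*x - 4*y) dx ∧ dy + (-3*x) dx ∧ dz + (-6*y) dy ∧ dz

Distribute the wedge, using dx_i ∧ dx_j = -dx_j ∧ dx_i and dx_i ∧ dx_i = 0. For each pair (i, j) with i < j, the coefficient of dx_i ∧ dx_j in alpha ∧ beta is (alpha_i * beta_j - alpha_j * beta_i). Collecting: alpha ∧ beta = (2*x - 4*y) dx ∧ dy + (-3*x) dx ∧ dz + (-6*y) dy ∧ dz.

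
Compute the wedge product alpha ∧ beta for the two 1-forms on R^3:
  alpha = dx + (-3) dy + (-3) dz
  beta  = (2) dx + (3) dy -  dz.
alpha ∧ beta = (9) dx ∧ dy + (5) dx ∧ dz + (12) dy ∧ dz

Distribute the wedge, using dx_i ∧ dx_j = -dx_j ∧ dx_i and dx_i ∧ dx_i = 0. For each pair (i, j) with i < j, the coefficient of dx_i ∧ dx_j in alpha ∧ beta is (alpha_i * beta_j - alpha_j * beta_i). Collecting: alpha ∧ beta = (9) dx ∧ dy + (5) dx ∧ dz + (12) dy ∧ dz.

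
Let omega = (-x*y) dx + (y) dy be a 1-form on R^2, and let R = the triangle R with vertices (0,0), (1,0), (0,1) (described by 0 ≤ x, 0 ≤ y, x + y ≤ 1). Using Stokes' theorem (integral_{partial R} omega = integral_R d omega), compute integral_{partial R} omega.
integral_(partial R) omega = 1/6

Stokes: integral_partial_R omega = integral_R d omega with d omega = (∂Q/∂x - ∂P/∂y) dx ∧ dy.
  ∂Q/∂x = 0
  ∂P/∂y = -x
  integrand = ∂Q/∂x - ∂P/∂y = x.
Integrating over R: integral_0^1 integral_0^{1-x} (x) dy dx = 1/6.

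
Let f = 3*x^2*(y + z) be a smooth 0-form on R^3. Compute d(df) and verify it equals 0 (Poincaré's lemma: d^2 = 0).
d(df) = 0

Step 1: df = sum_i (∂f/∂x_i) dx_i = (6*x*(y + z)) dx + (3*x^2) dy + (3*x^2) dz.
Step 2: Apply d again. Using the 1-form formula, the coefficient of dx ∧ dy in d(df) is ∂^2 f/∂x ∂y - ∂^2 f/∂y ∂x = (6*x) - (6*x) = 0 (equality of mixed partials for smooth f).
Similarly for dx ∧ dz and dy ∧ dz — all coefficients vanish. So d(df) = 0.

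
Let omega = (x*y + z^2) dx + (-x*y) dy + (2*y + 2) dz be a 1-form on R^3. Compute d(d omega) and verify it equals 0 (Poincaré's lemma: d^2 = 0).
d(d omega) = 0

Step 1: d omega = sum_{i<j} (∂f_j/∂x_i - ∂f_i/∂x_j) dx_i ∧ dx_j:
  coeff of dx ∧ dy: -x - y
  coeff of dx ∧ dz: -2*z
  coeff of dy ∧ dz: 2
Step 2: Apply d again to each 2-form coefficient. The only possible 3-form in R^3 is dx ∧ dy ∧ dz, with coefficient
  ∂(coeff of dy∧dz)/∂x - ∂(coeff of dx∧dz)/∂y + ∂(coeff of dx∧dy)/∂z
  = ∂/∂x (2) - ∂/∂y (-2*z) + ∂/∂z (-x - y).
Each of these terms simplifies to sums of mixed partials that cancel in pairs. The result is 0 (by equality of mixed partials for smooth functions — Schwarz / Clairaut).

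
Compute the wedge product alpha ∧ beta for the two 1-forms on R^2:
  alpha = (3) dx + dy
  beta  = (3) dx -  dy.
alpha ∧ beta = (-6) dx ∧ dy

Distribute the wedge, using dx_i ∧ dx_j = -dx_j ∧ dx_i and dx_i ∧ dx_i = 0. For each pair (i, j) with i < j, the coefficient of dx_i ∧ dx_j in alpha ∧ beta is (alpha_i * beta_j - alpha_j * beta_i). Collecting: alpha ∧ beta = (-6) dx ∧ dy.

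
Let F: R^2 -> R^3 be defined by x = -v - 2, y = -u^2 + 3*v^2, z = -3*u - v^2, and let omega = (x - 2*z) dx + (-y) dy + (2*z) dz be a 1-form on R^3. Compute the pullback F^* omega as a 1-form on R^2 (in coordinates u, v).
F^* omega = (-2*u^3 + 6*u*v^2 + 18*u + 6*v^2) du + (6*u^2*v + 12*u*v - 6*u - 14*v^3 - 2*v^2 + v + 2) dv

Using F^*(f dg) = (f ∘ F) d(g ∘ F), substitute each coordinate x_i by F_i(u, v) in f_i, and replace dx_i by d F_i = (∂F_i/∂u) du + (∂F_i/∂v) dv.
  For the x component: f_1(F) = 6*u + 2*v^2 - v - 2; d F_1 = (0) du + (-1) dv
  For the y component: f_2(F) = u^2 - 3*v^2; d F_2 = (-2*u) du + (6*v) dv
  For the z component: f_3(F) = -6*u - 2*v^2; d F_3 = (-3) du + (-2*v) dv
Combining and collecting du, dv coefficients:
  coeff of du: -2*u^3 + 6*u*v^2 + 18*u + 6*v^2
  coeff of dv: 6*u^2*v + 12*u*v - 6*u - 14*v^3 - 2*v^2 + v + 2
F^* omega = (-2*u^3 + 6*u*v^2 + 18*u + 6*v^2) du + (6*u^2*v + 12*u*v - 6*u - 14*v^3 - 2*v^2 + v + 2) dv.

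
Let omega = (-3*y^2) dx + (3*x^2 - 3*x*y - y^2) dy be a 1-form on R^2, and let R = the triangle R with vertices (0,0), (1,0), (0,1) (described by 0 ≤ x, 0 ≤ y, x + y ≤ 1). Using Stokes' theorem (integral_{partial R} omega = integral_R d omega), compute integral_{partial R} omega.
integral_(partial R) omega = 3/2

Stokes: integral_partial_R omega = integral_R d omega with d omega = (∂Q/∂x - ∂P/∂y) dx ∧ dy.
  ∂Q/∂x = 6*x - 3*y
  ∂P/∂y = -6*y
  integrand = ∂Q/∂x - ∂P/∂y = 6*x + 3*y.
Integrating over R: integral_0^1 integral_0^{1-x} (6*x + 3*y) dy dx = 3/2.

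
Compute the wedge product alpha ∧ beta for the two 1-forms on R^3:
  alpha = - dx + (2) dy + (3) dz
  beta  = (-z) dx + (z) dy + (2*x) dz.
alpha ∧ beta = (z) dx ∧ dy + (-2*x + 3*z) dx ∧ dz + (4*x - 3*z) dy ∧ dz

Distribute the wedge, using dx_i ∧ dx_j = -dx_j ∧ dx_i and dx_i ∧ dx_i = 0. For each pair (i, j) with i < j, the coefficient of dx_i ∧ dx_j in alpha ∧ beta is (alpha_i * beta_j - alpha_j * beta_i). Collecting: alpha ∧ beta = (z) dx ∧ dy + (-2*x + 3*z) dx ∧ dz + (4*x - 3*z) dy ∧ dz.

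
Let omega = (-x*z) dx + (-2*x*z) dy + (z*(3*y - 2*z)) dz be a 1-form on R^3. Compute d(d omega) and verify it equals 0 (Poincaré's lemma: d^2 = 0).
d(d omega) = 0

Step 1: d omega = sum_{i<j} (∂f_j/∂x_i - ∂f_i/∂x_j) dx_i ∧ dx_j:
  coeff of dx ∧ dy: -2*z
  coeff of dx ∧ dz: x
  coeff of dy ∧ dz: 2*x + 3*z
Step 2: Apply d again to each 2-form coefficient. The only possible 3-form in R^3 is dx ∧ dy ∧ dz, with coefficient
  ∂(coeff of dy∧dz)/∂x - ∂(coeff of dx∧dz)/∂y + ∂(coeff of dx∧dy)/∂z
  = ∂/∂x (2*x + 3*z) - ∂/∂y (x) + ∂/∂z (-2*z).
Each of these terms simplifies to sums of mixed partials that cancel in pairs. The result is 0 (by equality of mixed partials for smooth functions — Schwarz / Clairaut).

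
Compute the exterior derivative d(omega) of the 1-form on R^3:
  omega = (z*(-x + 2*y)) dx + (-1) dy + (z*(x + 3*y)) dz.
d(omega) = (-2*z) dx ∧ dy + (x - 2*y + z) dx ∧ dz + (3*z) dy ∧ dz

For a 1-form omega = sum_i f_i dx_i, the exterior derivative is
  d(omega) = sum_{i < j} (∂f_j/∂x_i - ∂f_i/∂x_j) dx_i ∧ dx_j.
  coefficient of dx ∧ dy: ∂f_2/∂x - ∂f_1/∂y = ∂(-1)/∂x - ∂(z*(-x + 2*y))/∂y = -2*z
  coefficient of dx ∧ dz: ∂f_3/∂x - ∂f_1/∂z = ∂(z*(x + 3*y))/∂x - ∂(z*(-x + 2*y))/∂z = x - 2*y + z
  coefficient of dy ∧ dz: ∂f_3/∂y - ∂f_2/∂z = ∂(z*(x + 3*y))/∂y - ∂(-1)/∂z = 3*z
Assembling: d(omega) = (-2*z) dx ∧ dy + (x - 2*y + z) dx ∧ dz + (3*z) dy ∧ dz.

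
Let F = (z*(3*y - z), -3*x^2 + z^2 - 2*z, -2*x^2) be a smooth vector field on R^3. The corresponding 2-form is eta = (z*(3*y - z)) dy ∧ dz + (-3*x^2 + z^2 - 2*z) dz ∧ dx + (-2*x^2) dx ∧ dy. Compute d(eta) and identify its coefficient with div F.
d(eta) = (0) dx ∧ dy ∧ dz; div F = 0

For a 2-form in R^3 of the form above, applying d gives a 3-form with coefficient ∂P/∂x + ∂Q/∂y + ∂R/∂z:
  ∂P/∂x = 0
  ∂Q/∂y = 0
  ∂R/∂z = 0
Sum = 0, which is exactly div F.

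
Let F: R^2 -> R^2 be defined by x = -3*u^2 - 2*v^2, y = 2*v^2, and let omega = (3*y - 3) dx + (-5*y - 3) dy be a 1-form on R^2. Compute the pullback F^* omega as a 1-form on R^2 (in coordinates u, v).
F^* omega = (18*u*(1 - 2*v^2)) du + (-64*v^3) dv

Using F^*(f dg) = (f ∘ F) d(g ∘ F), substitute each coordinate x_i by F_i(u, v) in f_i, and replace dx_i by d F_i = (∂F_i/∂u) du + (∂F_i/∂v) dv.
  For the x component: f_1(F) = 6*v^2 - 3; d F_1 = (-6*u) du + (-4*v) dv
  For the y component: f_2(F) = -10*v^2 - 3; d F_2 = (0) du + (4*v) dv
Combining and collecting du, dv coefficients:
  coeff of du: 18*u*(1 - 2*v^2)
  coeff of dv: -64*v^3
F^* omega = (18*u*(1 - 2*v^2)) du + (-64*v^3) dv.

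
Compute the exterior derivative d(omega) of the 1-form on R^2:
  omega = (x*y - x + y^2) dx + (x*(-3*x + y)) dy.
d(omega) = (-7*x - y) dx ∧ dy

For a 1-form omega = sum_i f_i dx_i, the exterior derivative is
  d(omega) = sum_{i < j} (∂f_j/∂x_i - ∂f_i/∂x_j) dx_i ∧ dx_j.
  coefficient of dx ∧ dy: ∂f_2/∂x - ∂f_1/∂y = ∂(x*(-3*x + y))/∂x - ∂(x*y - x + y^2)/∂y = -7*x - y
Assembling: d(omega) = (-7*x - y) dx ∧ dy.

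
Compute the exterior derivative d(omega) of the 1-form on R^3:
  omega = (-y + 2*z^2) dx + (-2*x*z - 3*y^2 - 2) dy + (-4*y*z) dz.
d(omega) = (1 - 2*z) dx ∧ dy + (-4*z) dx ∧ dz + (2*x - 4*z) dy ∧ dz

For a 1-form omega = sum_i f_i dx_i, the exterior derivative is
  d(omega) = sum_{i < j} (∂f_j/∂x_i - ∂f_i/∂x_j) dx_i ∧ dx_j.
  coefficient of dx ∧ dy: ∂f_2/∂x - ∂f_1/∂y = ∂(-2*x*z - 3*y^2 - 2)/∂x - ∂(-y + 2*z^2)/∂y = 1 - 2*z
  coefficient of dx ∧ dz: ∂f_3/∂x - ∂f_1/∂z = ∂(-4*y*z)/∂x - ∂(-y + 2*z^2)/∂z = -4*z
  coefficient of dy ∧ dz: ∂f_3/∂y - ∂f_2/∂z = ∂(-4*y*z)/∂y - ∂(-2*x*z - 3*y^2 - 2)/∂z = 2*x - 4*z
Assembling: d(omega) = (1 - 2*z) dx ∧ dy + (-4*z) dx ∧ dz + (2*x - 4*z) dy ∧ dz.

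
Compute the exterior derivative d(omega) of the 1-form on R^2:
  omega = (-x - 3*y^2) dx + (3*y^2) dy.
d(omega) = (6*y) dx ∧ dy

For a 1-form omega = sum_i f_i dx_i, the exterior derivative is
  d(omega) = sum_{i < j} (∂f_j/∂x_i - ∂f_i/∂x_j) dx_i ∧ dx_j.
  coefficient of dx ∧ dy: ∂f_2/∂x - ∂f_1/∂y = ∂(3*y^2)/∂x - ∂(-x - 3*y^2)/∂y = 6*y
Assembling: d(omega) = (6*y) dx ∧ dy.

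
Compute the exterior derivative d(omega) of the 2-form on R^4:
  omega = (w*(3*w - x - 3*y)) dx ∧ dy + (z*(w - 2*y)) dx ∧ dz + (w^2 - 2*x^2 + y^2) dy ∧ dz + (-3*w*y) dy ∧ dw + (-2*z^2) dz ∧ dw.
d(omega) = (6*w - x - 3*y) dx ∧ dy ∧ dw + (-4*x + 2*z) dx ∧ dy ∧ dz + (z) dx ∧ dz ∧ dw + (2*w) dy ∧ dz ∧ dw

For a 2-form omega = sum_{i<j} g_{ij} dx_i ∧ dx_j, the exterior derivative is
  d(omega) = sum_{i<j} d(g_{ij}) ∧ dx_i ∧ dx_j = sum_{i<j, k} (∂g_{ij}/∂x_k) dx_k ∧ dx_i ∧ dx_j.
Expand each term, using dx_k ∧ dx_i ∧ dx_j = sgn(permutation) dx_{(a)} ∧ dx_{(b)} ∧ dx_{(c)} with (a < b < c) sorted:
  d(w*(3*w - x - 3*y)) includes (∂/∂w)(w*(3*w - x - 3*y)) dw = (6*w - x - 3*y) dw, which multiplied by dx ∧ dy gives (6*w - x - 3*y) dx ∧ dy ∧ dw
  d(z*(w - 2*y)) includes (∂/∂y)(z*(w - 2*y)) dy = (-2*z) dy, which multiplied by dx ∧ dz gives (2*z) dx ∧ dy ∧ dz
  d(z*(w - 2*y)) includes (∂/∂w)(z*(w - 2*y)) dw = (z) dw, which multiplied by dx ∧ dz gives (z) dx ∧ dz ∧ dw
  d(w^2 - 2*x^2 + y^2) includes (∂/∂x)(w^2 - 2*x^2 + y^2) dx = (-4*x) dx, which multiplied by dy ∧ dz gives (-4*x) dx ∧ dy ∧ dz
  d(w^2 - 2*x^2 + y^2) includes (∂/∂w)(w^2 - 2*x^2 + y^2) dw = (2*w) dw, which multiplied by dy ∧ dz gives (2*w) dy ∧ dz ∧ dw
Collecting like 3-forms: d(omega) = (6*w - x - 3*y) dx ∧ dy ∧ dw + (-4*x + 2*z) dx ∧ dy ∧ dz + (z) dx ∧ dz ∧ dw + (2*w) dy ∧ dz ∧ dw.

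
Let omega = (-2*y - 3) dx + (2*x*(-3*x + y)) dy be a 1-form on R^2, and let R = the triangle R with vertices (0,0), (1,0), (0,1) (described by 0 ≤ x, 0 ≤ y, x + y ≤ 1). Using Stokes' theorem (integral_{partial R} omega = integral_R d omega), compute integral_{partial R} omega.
integral_(partial R) omega = -2/3

Stokes: integral_partial_R omega = integral_R d omega with d omega = (∂Q/∂x - ∂P/∂y) dx ∧ dy.
  ∂Q/∂x = -12*x + 2*y
  ∂P/∂y = -2
  integrand = ∂Q/∂x - ∂P/∂y = -12*x + 2*y + 2.
Integrating over R: integral_0^1 integral_0^{1-x} (-12*x + 2*y + 2) dy dx = -2/3.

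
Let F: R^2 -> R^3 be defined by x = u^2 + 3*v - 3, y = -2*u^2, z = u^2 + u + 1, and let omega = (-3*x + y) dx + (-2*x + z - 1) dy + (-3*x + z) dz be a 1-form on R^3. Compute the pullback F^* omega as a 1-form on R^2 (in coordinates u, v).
F^* omega = (-10*u^3 - 4*u^2 - 12*u*v + 15*u - 9*v + 10) du + (-15*u^2 - 27*v + 27) dv

Using F^*(f dg) = (f ∘ F) d(g ∘ F), substitute each coordinate x_i by F_i(u, v) in f_i, and replace dx_i by d F_i = (∂F_i/∂u) du + (∂F_i/∂v) dv.
  For the x component: f_1(F) = -5*u^2 - 9*v + 9; d F_1 = (2*u) du + (3) dv
  For the y component: f_2(F) = -u^2 + u - 6*v + 6; d F_2 = (-4*u) du + (0) dv
  For the z component: f_3(F) = -2*u^2 + u - 9*v + 10; d F_3 = (2*u + 1) du + (0) dv
Combining and collecting du, dv coefficients:
  coeff of du: -10*u^3 - 4*u^2 - 12*u*v + 15*u - 9*v + 10
  coeff of dv: -15*u^2 - 27*v + 27
F^* omega = (-10*u^3 - 4*u^2 - 12*u*v + 15*u - 9*v + 10) du + (-15*u^2 - 27*v + 27) dv.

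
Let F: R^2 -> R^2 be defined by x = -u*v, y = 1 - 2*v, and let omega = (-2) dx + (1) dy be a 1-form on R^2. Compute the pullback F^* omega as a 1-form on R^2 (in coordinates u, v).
F^* omega = (2*v) du + (2*u - 2) dv

Using F^*(f dg) = (f ∘ F) d(g ∘ F), substitute each coordinate x_i by F_i(u, v) in f_i, and replace dx_i by d F_i = (∂F_i/∂u) du + (∂F_i/∂v) dv.
  For the x component: f_1(F) = -2; d F_1 = (-v) du + (-u) dv
  For the y component: f_2(F) = 1; d F_2 = (0) du + (-2) dv
Combining and collecting du, dv coefficients:
  coeff of du: 2*v
  coeff of dv: 2*u - 2
F^* omega = (2*v) du + (2*u - 2) dv.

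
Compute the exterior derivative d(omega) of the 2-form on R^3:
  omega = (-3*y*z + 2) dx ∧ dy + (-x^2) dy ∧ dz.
d(omega) = (-2*x - 3*y) dx ∧ dy ∧ dz

For a 2-form omega = sum_{i<j} g_{ij} dx_i ∧ dx_j, the exterior derivative is
  d(omega) = sum_{i<j} d(g_{ij}) ∧ dx_i ∧ dx_j = sum_{i<j, k} (∂g_{ij}/∂x_k) dx_k ∧ dx_i ∧ dx_j.
Expand each term, using dx_k ∧ dx_i ∧ dx_j = sgn(permutation) dx_{(a)} ∧ dx_{(b)} ∧ dx_{(c)} with (a < b < c) sorted:
  d(-3*y*z + 2) includes (∂/∂z)(-3*y*z + 2) dz = (-3*y) dz, which multiplied by dx ∧ dy gives (-3*y) dx ∧ dy ∧ dz
  d(-x^2) includes (∂/∂x)(-x^2) dx = (-2*x) dx, which multiplied by dy ∧ dz gives (-2*x) dx ∧ dy ∧ dz
Collecting like 3-forms: d(omega) = (-2*x - 3*y) dx ∧ dy ∧ dz.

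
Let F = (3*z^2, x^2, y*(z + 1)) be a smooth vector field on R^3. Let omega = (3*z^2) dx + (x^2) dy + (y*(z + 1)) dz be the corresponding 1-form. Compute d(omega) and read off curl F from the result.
d(omega) = (z + 1) dy ∧ dz + (6*z) dz ∧ dx + (2*x) dx ∧ dy; curl F = (z + 1, 6*z, 2*x)

d omega = sum_{i<j} (∂f_j/∂x_i - ∂f_i/∂x_j) dx_i ∧ dx_j. Under the identification (dy ∧ dz, dz ∧ dx, dx ∧ dy) ↔ (e_x, e_y, e_z), the coefficients are exactly the components of curl F. Compute:
  ∂R/∂y - ∂Q/∂z = (z + 1) - (0) = z + 1
  ∂P/∂z - ∂R/∂x = (6*z) - (0) = 6*z
  ∂Q/∂x - ∂P/∂y = (2*x) - (0) = 2*x.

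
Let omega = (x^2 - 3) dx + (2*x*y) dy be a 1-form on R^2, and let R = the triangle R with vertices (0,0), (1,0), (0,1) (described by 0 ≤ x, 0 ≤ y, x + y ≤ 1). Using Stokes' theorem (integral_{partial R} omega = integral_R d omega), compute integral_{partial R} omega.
integral_(partial R) omega = 1/3

Stokes: integral_partial_R omega = integral_R d omega with d omega = (∂Q/∂x - ∂P/∂y) dx ∧ dy.
  ∂Q/∂x = 2*y
  ∂P/∂y = 0
  integrand = ∂Q/∂x - ∂P/∂y = 2*y.
Integrating over R: integral_0^1 integral_0^{1-x} (2*y) dy dx = 1/3.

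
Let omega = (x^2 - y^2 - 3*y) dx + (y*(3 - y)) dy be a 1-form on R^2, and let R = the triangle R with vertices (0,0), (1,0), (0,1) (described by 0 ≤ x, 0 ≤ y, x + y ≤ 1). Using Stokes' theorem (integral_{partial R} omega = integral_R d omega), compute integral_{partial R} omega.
integral_(partial R) omega = 11/6

Stokes: integral_partial_R omega = integral_R d omega with d omega = (∂Q/∂x - ∂P/∂y) dx ∧ dy.
  ∂Q/∂x = 0
  ∂P/∂y = -2*y - 3
  integrand = ∂Q/∂x - ∂P/∂y = 2*y + 3.
Integrating over R: integral_0^1 integral_0^{1-x} (2*y + 3) dy dx = 11/6.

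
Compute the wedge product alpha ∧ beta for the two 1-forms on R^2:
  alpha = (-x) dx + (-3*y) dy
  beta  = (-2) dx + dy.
alpha ∧ beta = (-x - 6*y) dx ∧ dy

Distribute the wedge, using dx_i ∧ dx_j = -dx_j ∧ dx_i and dx_i ∧ dx_i = 0. For each pair (i, j) with i < j, the coefficient of dx_i ∧ dx_j in alpha ∧ beta is (alpha_i * beta_j - alpha_j * beta_i). Collecting: alpha ∧ beta = (-x - 6*y) dx ∧ dy.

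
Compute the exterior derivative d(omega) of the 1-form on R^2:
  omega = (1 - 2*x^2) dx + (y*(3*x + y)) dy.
d(omega) = (3*y) dx ∧ dy

For a 1-form omega = sum_i f_i dx_i, the exterior derivative is
  d(omega) = sum_{i < j} (∂f_j/∂x_i - ∂f_i/∂x_j) dx_i ∧ dx_j.
  coefficient of dx ∧ dy: ∂f_2/∂x - ∂f_1/∂y = ∂(y*(3*x + y))/∂x - ∂(1 - 2*x^2)/∂y = 3*y
Assembling: d(omega) = (3*y) dx ∧ dy.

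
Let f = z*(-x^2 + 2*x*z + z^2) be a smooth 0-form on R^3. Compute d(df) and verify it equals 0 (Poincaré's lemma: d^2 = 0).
d(df) = 0

Step 1: df = sum_i (∂f/∂x_i) dx_i = (2*z*(-x + z)) dx + (0) dy + (-x^2 + 4*x*z + 3*z^2) dz.
Step 2: Apply d again. Using the 1-form formula, the coefficient of dx ∧ dy in d(df) is ∂^2 f/∂x ∂y - ∂^2 f/∂y ∂x = (0) - (0) = 0 (equality of mixed partials for smooth f).
Similarly for dx ∧ dz and dy ∧ dz — all coefficients vanish. So d(df) = 0.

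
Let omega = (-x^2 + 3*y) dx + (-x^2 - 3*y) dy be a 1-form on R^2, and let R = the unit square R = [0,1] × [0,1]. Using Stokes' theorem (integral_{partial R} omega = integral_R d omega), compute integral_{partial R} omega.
integral_(partial R) omega = -4

Stokes: integral_partial_R omega = integral_R d omega with d omega = (∂Q/∂x - ∂P/∂y) dx ∧ dy.
  ∂Q/∂x = -2*x
  ∂P/∂y = 3
  integrand = ∂Q/∂x - ∂P/∂y = -2*x - 3.
Integrating over R: integral_0^1 integral_0^1 (-2*x - 3) dx dy = -4.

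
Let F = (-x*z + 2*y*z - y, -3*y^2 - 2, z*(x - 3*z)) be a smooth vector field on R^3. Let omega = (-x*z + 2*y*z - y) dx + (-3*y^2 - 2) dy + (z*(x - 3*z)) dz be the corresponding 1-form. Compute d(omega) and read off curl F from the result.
d(omega) = (0) dy ∧ dz + (-x + 2*y - z) dz ∧ dx + (1 - 2*z) dx ∧ dy; curl F = (0, -x + 2*y - z, 1 - 2*z)

d omega = sum_{i<j} (∂f_j/∂x_i - ∂f_i/∂x_j) dx_i ∧ dx_j. Under the identification (dy ∧ dz, dz ∧ dx, dx ∧ dy) ↔ (e_x, e_y, e_z), the coefficients are exactly the components of curl F. Compute:
  ∂R/∂y - ∂Q/∂z = (0) - (0) = 0
  ∂P/∂z - ∂R/∂x = (-x + 2*y) - (z) = -x + 2*y - z
  ∂Q/∂x - ∂P/∂y = (0) - (2*z - 1) = 1 - 2*z.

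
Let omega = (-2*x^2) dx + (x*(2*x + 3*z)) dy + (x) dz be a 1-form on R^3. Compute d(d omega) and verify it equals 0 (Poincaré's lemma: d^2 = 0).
d(d omega) = 0

Step 1: d omega = sum_{i<j} (∂f_j/∂x_i - ∂f_i/∂x_j) dx_i ∧ dx_j:
  coeff of dx ∧ dy: 4*x + 3*z
  coeff of dx ∧ dz: 1
  coeff of dy ∧ dz: -3*x
Step 2: Apply d again to each 2-form coefficient. The only possible 3-form in R^3 is dx ∧ dy ∧ dz, with coefficient
  ∂(coeff of dy∧dz)/∂x - ∂(coeff of dx∧dz)/∂y + ∂(coeff of dx∧dy)/∂z
  = ∂/∂x (-3*x) - ∂/∂y (1) + ∂/∂z (4*x + 3*z).
Each of these terms simplifies to sums of mixed partials that cancel in pairs. The result is 0 (by equality of mixed partials for smooth functions — Schwarz / Clairaut).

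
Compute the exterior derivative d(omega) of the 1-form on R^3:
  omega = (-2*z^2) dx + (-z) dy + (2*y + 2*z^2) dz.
d(omega) = (4*z) dx ∧ dz + (3) dy ∧ dz

For a 1-form omega = sum_i f_i dx_i, the exterior derivative is
  d(omega) = sum_{i < j} (∂f_j/∂x_i - ∂f_i/∂x_j) dx_i ∧ dx_j.
  coefficient of dx ∧ dz: ∂f_3/∂x - ∂f_1/∂z = ∂(2*y + 2*z^2)/∂x - ∂(-2*z^2)/∂z = 4*z
  coefficient of dy ∧ dz: ∂f_3/∂y - ∂f_2/∂z = ∂(2*y + 2*z^2)/∂y - ∂(-z)/∂z = 3
Assembling: d(omega) = (4*z) dx ∧ dz + (3) dy ∧ dz.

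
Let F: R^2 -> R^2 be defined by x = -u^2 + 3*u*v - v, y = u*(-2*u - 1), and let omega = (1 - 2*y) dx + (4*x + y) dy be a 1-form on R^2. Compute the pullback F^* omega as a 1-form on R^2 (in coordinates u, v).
F^* omega = (16*u^3 - 36*u^2*v + 6*u^2 + 10*u*v - u + 7*v) du + (12*u^3 + 2*u^2 + u - 1) dv

Using F^*(f dg) = (f ∘ F) d(g ∘ F), substitute each coordinate x_i by F_i(u, v) in f_i, and replace dx_i by d F_i = (∂F_i/∂u) du + (∂F_i/∂v) dv.
  For the x component: f_1(F) = 4*u^2 + 2*u + 1; d F_1 = (-2*u + 3*v) du + (3*u - 1) dv
  For the y component: f_2(F) = -6*u^2 + 12*u*v - u - 4*v; d F_2 = (-4*u - 1) du + (0) dv
Combining and collecting du, dv coefficients:
  coeff of du: 16*u^3 - 36*u^2*v + 6*u^2 + 10*u*v - u + 7*v
  coeff of dv: 12*u^3 + 2*u^2 + u - 1
F^* omega = (16*u^3 - 36*u^2*v + 6*u^2 + 10*u*v - u + 7*v) du + (12*u^3 + 2*u^2 + u - 1) dv.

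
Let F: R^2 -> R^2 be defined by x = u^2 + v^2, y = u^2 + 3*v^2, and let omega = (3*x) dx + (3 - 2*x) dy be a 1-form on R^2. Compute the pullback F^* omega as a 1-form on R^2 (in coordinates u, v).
F^* omega = (2*u*(u^2 + v^2 + 3)) du + (6*v*(-u^2 - v^2 + 3)) dv

Using F^*(f dg) = (f ∘ F) d(g ∘ F), substitute each coordinate x_i by F_i(u, v) in f_i, and replace dx_i by d F_i = (∂F_i/∂u) du + (∂F_i/∂v) dv.
  For the x component: f_1(F) = 3*u^2 + 3*v^2; d F_1 = (2*u) du + (2*v) dv
  For the y component: f_2(F) = -2*u^2 - 2*v^2 + 3; d F_2 = (2*u) du + (6*v) dv
Combining and collecting du, dv coefficients:
  coeff of du: 2*u*(u^2 + v^2 + 3)
  coeff of dv: 6*v*(-u^2 - v^2 + 3)
F^* omega = (2*u*(u^2 + v^2 + 3)) du + (6*v*(-u^2 - v^2 + 3)) dv.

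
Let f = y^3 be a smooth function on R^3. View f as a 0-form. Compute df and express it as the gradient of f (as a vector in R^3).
df = (0) dx + (3*y^2) dy + (0) dz; grad f = (0, 3*y^2, 0)

For a 0-form f, d f = (∂f/∂x) dx + (∂f/∂y) dy + (∂f/∂z) dz. The components of the vector representation are exactly the entries of grad f in Cartesian coordinates:
  ∂f/∂x = 0
  ∂f/∂y = 3*y^2
  ∂f/∂z = 0.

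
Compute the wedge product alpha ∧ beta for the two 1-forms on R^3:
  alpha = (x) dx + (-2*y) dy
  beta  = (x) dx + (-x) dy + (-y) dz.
alpha ∧ beta = (x*(-x + 2*y)) dx ∧ dy + (-x*y) dx ∧ dz + (2*y^2) dy ∧ dz

Distribute the wedge, using dx_i ∧ dx_j = -dx_j ∧ dx_i and dx_i ∧ dx_i = 0. For each pair (i, j) with i < j, the coefficient of dx_i ∧ dx_j in alpha ∧ beta is (alpha_i * beta_j - alpha_j * beta_i). Collecting: alpha ∧ beta = (x*(-x + 2*y)) dx ∧ dy + (-x*y) dx ∧ dz + (2*y^2) dy ∧ dz.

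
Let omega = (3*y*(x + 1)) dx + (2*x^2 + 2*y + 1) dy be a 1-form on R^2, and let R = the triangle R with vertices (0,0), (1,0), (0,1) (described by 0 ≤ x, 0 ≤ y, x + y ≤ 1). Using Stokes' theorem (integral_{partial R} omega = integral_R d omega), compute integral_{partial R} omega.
integral_(partial R) omega = -4/3

Stokes: integral_partial_R omega = integral_R d omega with d omega = (∂Q/∂x - ∂P/∂y) dx ∧ dy.
  ∂Q/∂x = 4*x
  ∂P/∂y = 3*x + 3
  integrand = ∂Q/∂x - ∂P/∂y = x - 3.
Integrating over R: integral_0^1 integral_0^{1-x} (x - 3) dy dx = -4/3.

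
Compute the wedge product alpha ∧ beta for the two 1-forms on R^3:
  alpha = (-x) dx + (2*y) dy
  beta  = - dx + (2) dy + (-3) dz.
alpha ∧ beta = (-2*x + 2*y) dx ∧ dy + (3*x) dx ∧ dz + (-6*y) dy ∧ dz

Distribute the wedge, using dx_i ∧ dx_j = -dx_j ∧ dx_i and dx_i ∧ dx_i = 0. For each pair (i, j) with i < j, the coefficient of dx_i ∧ dx_j in alpha ∧ beta is (alpha_i * beta_j - alpha_j * beta_i). Collecting: alpha ∧ beta = (-2*x + 2*y) dx ∧ dy + (3*x) dx ∧ dz + (-6*y) dy ∧ dz.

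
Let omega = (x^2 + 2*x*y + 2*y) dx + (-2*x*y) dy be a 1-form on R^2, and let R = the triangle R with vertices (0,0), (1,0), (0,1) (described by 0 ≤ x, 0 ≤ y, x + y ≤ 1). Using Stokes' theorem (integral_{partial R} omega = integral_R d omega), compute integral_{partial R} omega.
integral_(partial R) omega = -5/3

Stokes: integral_partial_R omega = integral_R d omega with d omega = (∂Q/∂x - ∂P/∂y) dx ∧ dy.
  ∂Q/∂x = -2*y
  ∂P/∂y = 2*x + 2
  integrand = ∂Q/∂x - ∂P/∂y = -2*x - 2*y - 2.
Integrating over R: integral_0^1 integral_0^{1-x} (-2*x - 2*y - 2) dy dx = -5/3.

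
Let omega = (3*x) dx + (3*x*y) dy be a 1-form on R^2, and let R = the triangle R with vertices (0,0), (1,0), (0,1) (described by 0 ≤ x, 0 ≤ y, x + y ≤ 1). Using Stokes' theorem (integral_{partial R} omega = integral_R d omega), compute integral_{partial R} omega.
integral_(partial R) omega = 1/2

Stokes: integral_partial_R omega = integral_R d omega with d omega = (∂Q/∂x - ∂P/∂y) dx ∧ dy.
  ∂Q/∂x = 3*y
  ∂P/∂y = 0
  integrand = ∂Q/∂x - ∂P/∂y = 3*y.
Integrating over R: integral_0^1 integral_0^{1-x} (3*y) dy dx = 1/2.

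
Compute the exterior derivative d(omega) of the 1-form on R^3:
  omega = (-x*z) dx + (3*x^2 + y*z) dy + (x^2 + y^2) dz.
d(omega) = (6*x) dx ∧ dy + (3*x) dx ∧ dz + (y) dy ∧ dz

For a 1-form omega = sum_i f_i dx_i, the exterior derivative is
  d(omega) = sum_{i < j} (∂f_j/∂x_i - ∂f_i/∂x_j) dx_i ∧ dx_j.
  coefficient of dx ∧ dy: ∂f_2/∂x - ∂f_1/∂y = ∂(3*x^2 + y*z)/∂x - ∂(-x*z)/∂y = 6*x
  coefficient of dx ∧ dz: ∂f_3/∂x - ∂f_1/∂z = ∂(x^2 + y^2)/∂x - ∂(-x*z)/∂z = 3*x
  coefficient of dy ∧ dz: ∂f_3/∂y - ∂f_2/∂z = ∂(x^2 + y^2)/∂y - ∂(3*x^2 + y*z)/∂z = y
Assembling: d(omega) = (6*x) dx ∧ dy + (3*x) dx ∧ dz + (y) dy ∧ dz.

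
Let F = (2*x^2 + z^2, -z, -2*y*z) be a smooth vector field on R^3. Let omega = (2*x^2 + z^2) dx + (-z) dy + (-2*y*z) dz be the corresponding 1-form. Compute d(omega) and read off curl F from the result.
d(omega) = (1 - 2*z) dy ∧ dz + (2*z) dz ∧ dx + (0) dx ∧ dy; curl F = (1 - 2*z, 2*z, 0)

d omega = sum_{i<j} (∂f_j/∂x_i - ∂f_i/∂x_j) dx_i ∧ dx_j. Under the identification (dy ∧ dz, dz ∧ dx, dx ∧ dy) ↔ (e_x, e_y, e_z), the coefficients are exactly the components of curl F. Compute:
  ∂R/∂y - ∂Q/∂z = (-2*z) - (-1) = 1 - 2*z
  ∂P/∂z - ∂R/∂x = (2*z) - (0) = 2*z
  ∂Q/∂x - ∂P/∂y = (0) - (0) = 0.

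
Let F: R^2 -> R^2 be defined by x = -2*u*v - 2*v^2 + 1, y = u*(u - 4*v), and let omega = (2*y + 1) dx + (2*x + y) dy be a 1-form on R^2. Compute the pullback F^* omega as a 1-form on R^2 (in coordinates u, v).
F^* omega = (2*u^3 - 24*u^2*v + 40*u*v^2 + 4*u + 16*v^3 - 10*v) du + (-8*u^3 + 40*u^2*v + 48*u*v^2 - 10*u - 4*v) dv

Using F^*(f dg) = (f ∘ F) d(g ∘ F), substitute each coordinate x_i by F_i(u, v) in f_i, and replace dx_i by d F_i = (∂F_i/∂u) du + (∂F_i/∂v) dv.
  For the x component: f_1(F) = 2*u^2 - 8*u*v + 1; d F_1 = (-2*v) du + (-2*u - 4*v) dv
  For the y component: f_2(F) = u^2 - 8*u*v - 4*v^2 + 2; d F_2 = (2*u - 4*v) du + (-4*u) dv
Combining and collecting du, dv coefficients:
  coeff of du: 2*u^3 - 24*u^2*v + 40*u*v^2 + 4*u + 16*v^3 - 10*v
  coeff of dv: -8*u^3 + 40*u^2*v + 48*u*v^2 - 10*u - 4*v
F^* omega = (2*u^3 - 24*u^2*v + 40*u*v^2 + 4*u + 16*v^3 - 10*v) du + (-8*u^3 + 40*u^2*v + 48*u*v^2 - 10*u - 4*v) dv.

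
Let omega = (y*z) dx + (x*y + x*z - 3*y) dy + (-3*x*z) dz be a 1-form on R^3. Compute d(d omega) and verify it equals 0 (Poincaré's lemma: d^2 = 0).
d(d omega) = 0

Step 1: d omega = sum_{i<j} (∂f_j/∂x_i - ∂f_i/∂x_j) dx_i ∧ dx_j:
  coeff of dx ∧ dy: y
  coeff of dx ∧ dz: -y - 3*z
  coeff of dy ∧ dz: -x
Step 2: Apply d again to each 2-form coefficient. The only possible 3-form in R^3 is dx ∧ dy ∧ dz, with coefficient
  ∂(coeff of dy∧dz)/∂x - ∂(coeff of dx∧dz)/∂y + ∂(coeff of dx∧dy)/∂z
  = ∂/∂x (-x) - ∂/∂y (-y - 3*z) + ∂/∂z (y).
Each of these terms simplifies to sums of mixed partials that cancel in pairs. The result is 0 (by equality of mixed partials for smooth functions — Schwarz / Clairaut).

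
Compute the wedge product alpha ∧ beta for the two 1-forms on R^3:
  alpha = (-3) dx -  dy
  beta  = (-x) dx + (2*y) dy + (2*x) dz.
alpha ∧ beta = (-x - 6*y) dx ∧ dy + (-6*x) dx ∧ dz + (-2*x) dy ∧ dz

Distribute the wedge, using dx_i ∧ dx_j = -dx_j ∧ dx_i and dx_i ∧ dx_i = 0. For each pair (i, j) with i < j, the coefficient of dx_i ∧ dx_j in alpha ∧ beta is (alpha_i * beta_j - alpha_j * beta_i). Collecting: alpha ∧ beta = (-x - 6*y) dx ∧ dy + (-6*x) dx ∧ dz + (-2*x) dy ∧ dz.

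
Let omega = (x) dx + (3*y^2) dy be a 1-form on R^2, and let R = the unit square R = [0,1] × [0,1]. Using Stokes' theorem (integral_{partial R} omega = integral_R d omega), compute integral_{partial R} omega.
integral_(partial R) omega = 0

Stokes: integral_partial_R omega = integral_R d omega with d omega = (∂Q/∂x - ∂P/∂y) dx ∧ dy.
  ∂Q/∂x = 0
  ∂P/∂y = 0
  integrand = ∂Q/∂x - ∂P/∂y = 0.
Integrating over R: integral_0^1 integral_0^1 (0) dx dy = 0.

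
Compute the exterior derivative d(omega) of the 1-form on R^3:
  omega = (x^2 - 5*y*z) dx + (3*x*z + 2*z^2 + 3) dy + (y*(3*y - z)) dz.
d(omega) = (8*z) dx ∧ dy + (5*y) dx ∧ dz + (-3*x + 6*y - 5*z) dy ∧ dz

For a 1-form omega = sum_i f_i dx_i, the exterior derivative is
  d(omega) = sum_{i < j} (∂f_j/∂x_i - ∂f_i/∂x_j) dx_i ∧ dx_j.
  coefficient of dx ∧ dy: ∂f_2/∂x - ∂f_1/∂y = ∂(3*x*z + 2*z^2 + 3)/∂x - ∂(x^2 - 5*y*z)/∂y = 8*z
  coefficient of dx ∧ dz: ∂f_3/∂x - ∂f_1/∂z = ∂(y*(3*y - z))/∂x - ∂(x^2 - 5*y*z)/∂z = 5*y
  coefficient of dy ∧ dz: ∂f_3/∂y - ∂f_2/∂z = ∂(y*(3*y - z))/∂y - ∂(3*x*z + 2*z^2 + 3)/∂z = -3*x + 6*y - 5*z
Assembling: d(omega) = (8*z) dx ∧ dy + (5*y) dx ∧ dz + (-3*x + 6*y - 5*z) dy ∧ dz.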